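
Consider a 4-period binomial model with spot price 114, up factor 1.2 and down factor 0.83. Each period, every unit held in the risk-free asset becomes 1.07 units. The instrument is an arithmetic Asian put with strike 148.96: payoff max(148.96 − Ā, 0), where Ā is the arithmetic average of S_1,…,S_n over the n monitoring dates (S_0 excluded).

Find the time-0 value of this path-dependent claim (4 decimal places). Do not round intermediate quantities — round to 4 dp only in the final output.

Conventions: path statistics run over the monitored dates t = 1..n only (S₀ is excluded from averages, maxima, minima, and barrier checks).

price = 16.3133

Set p* = 0.6486 (from d < R < u); the path-dependent value is the discounted p*-expectation over all price paths.
Enumerate all 2^4 = 16 price paths (U = up ×1.2, D = down ×0.83); each path with k up-moves has probability p*^k·(1−p*)^(4−k).
DDDD: Ā=73.1102, payoff=75.8498, prob=0.015239
UDDD: Ā=105.7015, payoff=43.2585, prob=0.028134
DUDD: Ā=95.1565, payoff=53.8035, prob=0.028134
UUDD: Ā=137.5757, payoff=11.3843, prob=0.051940
DDUD: Ā=86.4041, payoff=62.5559, prob=0.028134
UDUD: Ā=124.9217, payoff=24.0383, prob=0.051940
DUUD: Ā=114.3767, payoff=34.5833, prob=0.051940
UUUD: Ā=165.3638, payoff=0.0000, prob=0.095889
DDDU: Ā=79.1397, payoff=69.8203, prob=0.028134
UDDU: Ā=114.4188, payoff=34.5412, prob=0.051940
DUDU: Ā=103.8738, payoff=45.0862, prob=0.051940
UUDU: Ā=150.1790, payoff=0.0000, prob=0.095889
DDUU: Ā=95.1215, payoff=53.8385, prob=0.051940
UDUU: Ā=137.5250, payoff=11.4350, prob=0.095889
DUUU: Ā=126.9800, payoff=21.9800, prob=0.095889
UUUU: Ā=183.5856, payoff=0.0000, prob=0.177026
Price = Σ prob·payoff / R^4 = 21.383430 / 1.310796 = 16.3133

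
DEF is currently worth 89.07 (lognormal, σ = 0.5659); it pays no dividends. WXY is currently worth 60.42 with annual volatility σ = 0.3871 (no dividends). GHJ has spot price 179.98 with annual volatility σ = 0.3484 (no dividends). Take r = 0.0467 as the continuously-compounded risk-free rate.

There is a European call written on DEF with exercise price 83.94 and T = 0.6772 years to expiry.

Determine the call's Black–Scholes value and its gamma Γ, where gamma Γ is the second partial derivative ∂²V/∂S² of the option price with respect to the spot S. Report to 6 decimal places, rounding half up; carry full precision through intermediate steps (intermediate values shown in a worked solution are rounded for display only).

price = 19.850762
Γ = 0.008776

σ√T = 0.5659·√0.6772 = 0.465691
d₁ = (ln(S/K) + (r+σ²/2)T) / (σ√T) = (ln(89.07/83.94) + (0.0467+0.5659²/2)·0.6772) / 0.465691 = (0.059320 + 0.140059) / 0.465691 = 0.428137
d₂ = d₁ − σ√T = 0.428137 − 0.465691 = -0.037554
e^{−rT} = 0.968870
N(d₁) = 0.665724,  N(d₂) = 0.485022
Call price V = S·N(d₁) − K·e^{−rT}·N(d₂) = 59.296070 − 39.445308 = 19.850762
φ(d₁) = (1/√(2π))·e^{−d₁²/2} = 0.364004
Γ = φ(d₁) / (S·σ·√T) = 0.008776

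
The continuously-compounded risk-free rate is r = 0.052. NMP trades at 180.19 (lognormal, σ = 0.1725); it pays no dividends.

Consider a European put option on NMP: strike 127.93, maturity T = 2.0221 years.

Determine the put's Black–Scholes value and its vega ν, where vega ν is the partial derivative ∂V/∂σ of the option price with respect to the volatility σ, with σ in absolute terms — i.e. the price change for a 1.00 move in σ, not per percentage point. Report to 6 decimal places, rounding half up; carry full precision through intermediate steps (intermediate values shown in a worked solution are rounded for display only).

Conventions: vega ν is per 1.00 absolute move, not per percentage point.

σ√T = 0.1725·√2.0221 = 0.245296
d₁ = (ln(S/K) + (r+σ²/2)T) / (σ√T) = (ln(180.19/127.93) + (0.052+0.1725²/2)·2.0221) / 0.245296 = (0.342529 + 0.135234) / 0.245296 = 1.947700
d₂ = d₁ − σ√T = 1.947700 − 0.245296 = 1.702404
e^{−rT} = 0.900190
N(−d₁) = 0.025725,  N(−d₂) = 0.044340
Put price V = K·e^{−rT}·N(−d₂) − S·N(−d₁) = 5.106238 − 4.635470 = 0.470768
φ(d₁) = (1/√(2π))·e^{−d₁²/2} = 0.059862
ν = S·φ(d₁)·√T = 15.338633

price = 0.470768
ν = 15.338633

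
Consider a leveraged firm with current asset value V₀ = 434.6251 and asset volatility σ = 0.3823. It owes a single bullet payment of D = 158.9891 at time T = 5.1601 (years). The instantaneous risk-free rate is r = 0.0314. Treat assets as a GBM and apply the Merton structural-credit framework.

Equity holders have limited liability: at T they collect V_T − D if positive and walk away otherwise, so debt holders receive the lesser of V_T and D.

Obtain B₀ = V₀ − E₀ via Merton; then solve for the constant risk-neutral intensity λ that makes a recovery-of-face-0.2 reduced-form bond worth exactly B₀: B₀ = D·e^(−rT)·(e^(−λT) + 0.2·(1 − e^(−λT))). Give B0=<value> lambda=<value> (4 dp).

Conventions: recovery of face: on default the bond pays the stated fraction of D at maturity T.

B0=127.0501 lambda=0.0152

Equity is a call on the firm's assets struck at D = 158.9891:
d₁ = [ln(V₀/D) + (r + σ²/2)T] / (σ√T)
   = [ln(434.6251/158.9891) + (0.0314 + 0.5·0.3823²)·5.1601] / (0.3823·√5.1601)
   = [1.005648 + 0.539110] / 0.868427 = 1.778800
d₂ = d₁ − σ√T = 1.778800 − 0.868427 = 0.910373
N(d₁) = 0.962364,  N(d₂) = 0.818687,  e^(−rT) = 0.850418
E₀ = V₀·N(d₁) − D·e^(−rT)·N(d₂)
   = 434.6251·0.962364 − 158.9891·0.850418·0.818687 = 307.575033
B₀ = V₀ − E₀ = 434.6251 − 307.575033 = 127.050067
e^(−λT) = (B₀·e^(rT)/D − 0.2)/(1 − 0.2) = (127.0501·1.175892/158.9891 − 0.2)/0.8 = 0.92458694
λ = −ln(0.92458694)/5.1601 = 0.015195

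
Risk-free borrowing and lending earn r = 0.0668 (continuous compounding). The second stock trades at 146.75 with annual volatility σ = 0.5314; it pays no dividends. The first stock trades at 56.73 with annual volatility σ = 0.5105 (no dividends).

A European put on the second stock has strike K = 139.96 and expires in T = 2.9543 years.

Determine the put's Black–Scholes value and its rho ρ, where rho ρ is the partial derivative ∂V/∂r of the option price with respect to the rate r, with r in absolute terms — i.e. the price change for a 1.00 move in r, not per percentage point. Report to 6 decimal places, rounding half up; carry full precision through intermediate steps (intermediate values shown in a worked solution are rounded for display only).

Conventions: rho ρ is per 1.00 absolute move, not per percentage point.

σ√T = 0.5314·√2.9543 = 0.913374
d₁ = (ln(S/K) + (r+σ²/2)T) / (σ√T) = (ln(146.75/139.96) + (0.0668+0.5314²/2)·2.9543) / 0.913374 = (0.047374 + 0.614474) / 0.913374 = 0.724618
d₂ = d₁ − σ√T = 0.724618 − 0.913374 = -0.188757
e^{−rT} = 0.820906
N(−d₁) = 0.234343,  N(−d₂) = 0.574858
Put price V = K·e^{−rT}·N(−d₂) − S·N(−d₁) = 66.047720 − 34.389870 = 31.657850
ρ = −K·T·e^{−rT}·N(−d₂) = -195.124780

price = 31.657850
ρ = -195.124780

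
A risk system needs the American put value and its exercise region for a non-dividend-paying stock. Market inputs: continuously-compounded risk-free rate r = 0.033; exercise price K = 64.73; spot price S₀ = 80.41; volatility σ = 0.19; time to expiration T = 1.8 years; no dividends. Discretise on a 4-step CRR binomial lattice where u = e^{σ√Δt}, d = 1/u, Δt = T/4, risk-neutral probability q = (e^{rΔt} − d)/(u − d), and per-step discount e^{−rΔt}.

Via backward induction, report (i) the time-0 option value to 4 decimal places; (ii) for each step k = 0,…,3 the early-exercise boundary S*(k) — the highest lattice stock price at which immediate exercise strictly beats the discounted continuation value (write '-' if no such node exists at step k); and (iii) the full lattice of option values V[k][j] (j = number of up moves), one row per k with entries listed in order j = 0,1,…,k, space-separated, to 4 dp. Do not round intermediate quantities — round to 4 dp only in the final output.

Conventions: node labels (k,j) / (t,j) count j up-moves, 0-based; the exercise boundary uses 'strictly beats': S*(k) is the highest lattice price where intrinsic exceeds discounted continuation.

Δt=0.45000  u=1.13593  d=0.88033  q=0.52671  discount=0.98526
step 4 (expiry): payoffs max(K−S,0) = 16.4356 2.4135 0.0000 0.0000 0.0000
step 3: (k=3,j=0): S=54.8593, K−S=9.8707, hold=8.9166 ⇒ V=9.8707 exercise | (k=3,j=1): S=70.7875, K−S=0.0000, hold=1.1254 ⇒ V=1.1254 continue | (k=3,j=2): S=91.3405, K−S=0.0000, hold=0.0000 ⇒ V=0.0000 continue | (k=3,j=3): S=117.8610, K−S=0.0000, hold=0.0000 ⇒ V=0.0000 continue  boundary S*=54.8593
step 2: (k=2,j=0): S=62.3165, K−S=2.4135, hold=5.1869 ⇒ V=5.1869 continue | (k=2,j=1): S=80.4100, K−S=0.0000, hold=0.5248 ⇒ V=0.5248 continue | (k=2,j=2): S=103.7569, K−S=0.0000, hold=0.0000 ⇒ V=0.0000 continue  boundary S*=-
step 1: (k=1,j=0): S=70.7875, K−S=0.0000, hold=2.6911 ⇒ V=2.6911 continue | (k=1,j=1): S=91.3405, K−S=0.0000, hold=0.2447 ⇒ V=0.2447 continue  boundary S*=-
step 0: (k=0,j=0): S=80.4100, K−S=0.0000, hold=1.3819 ⇒ V=1.3819 continue  boundary S*=-

price = 1.3819
boundary = - - - 54.8593
tree:
1.3819
2.6911 0.2447
5.1869 0.5248 0.0000
9.8707 1.1254 0.0000 0.0000
16.4356 2.4135 0.0000 0.0000 0.0000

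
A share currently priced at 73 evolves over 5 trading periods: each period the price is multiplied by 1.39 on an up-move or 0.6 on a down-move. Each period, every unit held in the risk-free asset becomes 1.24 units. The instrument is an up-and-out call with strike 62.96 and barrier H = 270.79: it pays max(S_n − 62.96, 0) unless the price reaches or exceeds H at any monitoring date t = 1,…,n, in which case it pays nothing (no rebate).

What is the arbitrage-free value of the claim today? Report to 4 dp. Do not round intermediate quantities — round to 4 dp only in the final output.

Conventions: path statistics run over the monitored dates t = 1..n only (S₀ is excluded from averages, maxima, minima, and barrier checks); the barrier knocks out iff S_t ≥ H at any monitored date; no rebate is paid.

price = 11.7181

With p* = (R−d)/(u−d) = 0.8101, sum probability × payoff across the paths and divide by R^5.
Enumerate all 2^5 = 32 price paths (U = up ×1.39, D = down ×0.6); each path with k up-moves has probability p*^k·(1−p*)^(5−k).
DDDDD: M=43.8000, payoff=0.0000, prob=0.000247
UDDDD: M=101.4700, payoff=0.0000, prob=0.001053
DUDDD: M=60.8820, payoff=0.0000, prob=0.001053
UUDDD: M=141.0433, payoff=0.0000, prob=0.004493
DDUDD: M=43.8000, payoff=0.0000, prob=0.001053
UDUDD: M=101.4700, payoff=0.0000, prob=0.004493
DUUDD: M=84.6260, payoff=0.0000, prob=0.004493
UUUDD: M=196.0502, payoff=7.6181, prob=0.019168
DDDUD: M=43.8000, payoff=0.0000, prob=0.001053
UDDUD: M=101.4700, payoff=0.0000, prob=0.004493
DUDUD: M=60.8820, payoff=0.0000, prob=0.004493
UUDUD: M=141.0433, payoff=7.6181, prob=0.019168
DDUUD: M=50.7756, payoff=0.0000, prob=0.004493
UDUUD: M=117.6301, payoff=7.6181, prob=0.019168
DUUUD: M=117.6301, payoff=7.6181, prob=0.019168
UUUUD: M=272.5098, payoff=0.0000, prob=0.081785
DDDDU: M=43.8000, payoff=0.0000, prob=0.001053
UDDDU: M=101.4700, payoff=0.0000, prob=0.004493
DUDDU: M=60.8820, payoff=0.0000, prob=0.004493
UUDDU: M=141.0433, payoff=7.6181, prob=0.019168
DDUDU: M=43.8000, payoff=0.0000, prob=0.004493
UDUDU: M=101.4700, payoff=7.6181, prob=0.019168
DUUDU: M=84.6260, payoff=7.6181, prob=0.019168
UUUDU: M=196.0502, payoff=100.5459, prob=0.081785
DDDUU: M=43.8000, payoff=0.0000, prob=0.004493
UDDUU: M=101.4700, payoff=7.6181, prob=0.019168
DUDUU: M=70.5781, payoff=7.6181, prob=0.019168
UUDUU: M=163.5059, payoff=100.5459, prob=0.081785
DDUUU: M=70.5781, payoff=7.6181, prob=0.019168
UDUUU: M=163.5059, payoff=100.5459, prob=0.081785
DUUUU: M=163.5059, payoff=100.5459, prob=0.081785
UUUUU: M=378.7886, payoff=0.0000, prob=0.348951
Price = Σ prob·payoff / R^5 = 34.352991 / 2.931625 = 11.7181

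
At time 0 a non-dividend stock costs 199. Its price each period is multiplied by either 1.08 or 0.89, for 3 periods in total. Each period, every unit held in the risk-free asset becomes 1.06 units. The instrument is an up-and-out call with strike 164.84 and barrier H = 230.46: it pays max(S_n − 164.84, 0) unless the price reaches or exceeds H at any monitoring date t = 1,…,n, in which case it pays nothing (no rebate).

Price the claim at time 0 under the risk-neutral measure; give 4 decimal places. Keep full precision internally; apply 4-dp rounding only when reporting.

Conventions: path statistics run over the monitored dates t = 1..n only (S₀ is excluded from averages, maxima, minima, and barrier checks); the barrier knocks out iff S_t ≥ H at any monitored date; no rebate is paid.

With p* = (R−d)/(u−d) = 0.8947, sum probability × payoff across the paths and divide by R^3.
Enumerate all 2^3 = 8 price paths (U = up ×1.08, D = down ×0.89); each path with k up-moves has probability p*^k·(1−p*)^(3−k).
DDD: M=177.1100, payoff=0.0000, prob=0.001166
UDD: M=214.9200, payoff=5.3981, prob=0.009914
DUD: M=191.2788, payoff=5.3981, prob=0.009914
UUD: M=232.1136, payoff=0.0000, prob=0.084269
DDU: M=177.1100, payoff=5.3981, prob=0.009914
UDU: M=214.9200, payoff=41.7411, prob=0.084269
DUU: M=206.5811, payoff=41.7411, prob=0.084269
UUU: M=250.6827, payoff=0.0000, prob=0.716285
Price = Σ prob·payoff / R^3 = 7.195500 / 1.191016 = 6.0415

price = 6.0415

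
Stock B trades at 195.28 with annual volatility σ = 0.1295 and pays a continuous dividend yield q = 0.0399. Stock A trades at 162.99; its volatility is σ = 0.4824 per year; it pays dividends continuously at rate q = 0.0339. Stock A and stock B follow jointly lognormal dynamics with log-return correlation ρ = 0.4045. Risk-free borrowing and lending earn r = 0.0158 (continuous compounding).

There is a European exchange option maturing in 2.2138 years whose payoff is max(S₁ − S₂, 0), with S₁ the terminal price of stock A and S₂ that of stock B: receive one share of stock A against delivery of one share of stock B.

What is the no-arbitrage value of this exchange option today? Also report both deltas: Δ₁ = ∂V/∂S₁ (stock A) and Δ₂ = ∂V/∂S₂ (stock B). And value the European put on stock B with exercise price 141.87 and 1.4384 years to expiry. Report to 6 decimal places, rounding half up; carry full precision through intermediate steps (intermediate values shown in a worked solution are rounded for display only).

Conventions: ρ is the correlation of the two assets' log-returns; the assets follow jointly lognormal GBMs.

σ_eff = √(σ₁² + σ₂² − 2ρσ₁σ₂) = √(0.4824² + 0.1295² − 2·0.4045·0.4824·0.1295) = 0.446028
d₁ = (ln(S₁/S₂) + (q₂ − q₁ + σ_eff²/2)T) / (σ_eff√T) = (ln(162.99/195.28) + (0.0399 − 0.0339 + 0.099471)·2.2138) / 0.663638 = 0.079479
d₂ = d₁ − σ_eff√T = 0.079479 − 0.663638 = -0.584160
N(d₁) = 0.531674,  N(d₂) = 0.279556
V = S₁·e^{−q₁T}·N(d₁) − S₂·e^{−q₂T}·N(d₂) = 80.392143 − 49.976498 = 30.415645
Δ₁ = e^{−q₁T}·N(d₁) = 0.493234;  Δ₂ = −e^{−q₂T}·N(d₂) = -0.255922
[vanilla: stock B put K=141.87]
σ√T = 0.1295·√1.4384 = 0.155314
d₁ = (ln(S/K) + (r−q+σ²/2)T) / (σ√T) = (ln(195.28/141.87) + (0.0158−0.0399+0.1295²/2)·1.4384) / 0.155314 = (0.319523 − 0.022604) / 0.155314 = 1.911738
d₂ = d₁ − σ√T = 1.911738 − 0.155314 = 1.756424
e^{−rT} = 0.977530
e^{−qT} = 0.944224
N(−d₁) = 0.027955,  N(−d₂) = 0.039508
price = K·e^{−rT}·N(−d₂) − S·e^{−qT}·N(−d₁) = 5.479051 − 5.154548 = 0.324503

exchange price = 30.415645
Δ1 = 0.493234
Δ2 = -0.255922
price(stock B put K=141.87) = 0.324503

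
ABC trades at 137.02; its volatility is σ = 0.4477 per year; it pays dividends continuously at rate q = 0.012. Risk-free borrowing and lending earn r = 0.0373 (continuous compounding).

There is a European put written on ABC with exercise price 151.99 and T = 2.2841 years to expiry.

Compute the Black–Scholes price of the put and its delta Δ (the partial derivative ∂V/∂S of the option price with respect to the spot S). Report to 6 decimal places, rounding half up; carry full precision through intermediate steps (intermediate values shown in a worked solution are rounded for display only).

σ√T = 0.4477·√2.2841 = 0.676620
d₁ = (ln(S/K) + (r−q+σ²/2)T) / (σ√T) = (ln(137.02/151.99) + (0.0373−0.012+0.4477²/2)·2.2841) / 0.676620 = (-0.103688 + 0.286695) / 0.676620 = 0.270472
d₂ = d₁ − σ√T = 0.270472 − 0.676620 = -0.406147
e^{−rT} = 0.918331
e^{−qT} = 0.972963
N(−d₁) = 0.393398,  N(−d₂) = 0.657683
Put price V = K·e^{−rT}·N(−d₂) − S·e^{−qT}·N(−d₁) = 91.797517 − 52.446061 = 39.351456
Δ = −e^{−qT}·N(−d₁) = -0.382762

price = 39.351456
Δ = -0.382762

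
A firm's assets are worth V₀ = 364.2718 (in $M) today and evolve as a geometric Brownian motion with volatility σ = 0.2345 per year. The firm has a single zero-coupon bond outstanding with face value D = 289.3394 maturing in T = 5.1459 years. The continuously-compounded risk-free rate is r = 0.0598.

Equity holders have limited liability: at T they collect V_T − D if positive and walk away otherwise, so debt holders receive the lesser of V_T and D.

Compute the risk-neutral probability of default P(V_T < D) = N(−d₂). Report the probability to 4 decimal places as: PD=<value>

PD=0.2280

Work the structural quantities from V₀ = 364.2718 against face 289.3394:
d₁ = [ln(V₀/D) + (r + σ²/2)T] / (σ√T)
   = [ln(364.2718/289.3394) + (0.0598 + 0.5·0.2345²)·5.1459] / (0.2345·√5.1459)
   = [0.230300 + 0.449212] / 0.531953 = 1.277390
d₂ = d₁ − σ√T = 1.277390 − 0.531953 = 0.745437
risk-neutral PD = N(−d₂) = N(-0.745437) = 0.228004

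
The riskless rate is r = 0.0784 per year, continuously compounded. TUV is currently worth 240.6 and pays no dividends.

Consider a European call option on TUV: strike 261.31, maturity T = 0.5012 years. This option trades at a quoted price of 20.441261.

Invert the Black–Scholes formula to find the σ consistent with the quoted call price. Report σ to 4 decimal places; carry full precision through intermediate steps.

At σ = 0.3669 the Black–Scholes value reproduces the quote:
σ√T = 0.3669·√0.5012 = 0.259749
d₁ = (ln(S/K) + (r+σ²/2)T) / (σ√T) = (ln(240.6/261.31) + (0.0784+0.3669²/2)·0.5012) / 0.259749 = (-0.082572 + 0.073029) / 0.259749 = -0.036739
d₂ = d₁ − σ√T = -0.036739 − 0.259749 = -0.296488
e^{−rT} = 0.961468
N(d₁) = 0.485347,  N(d₂) = 0.383429
V = S·N(d₁) − K·e^{−rT}·N(d₂) = 116.774388 − 96.333127 = 20.441261 (matching the quote); vega is positive throughout, so no other σ reproduces this price

sigma = 0.3669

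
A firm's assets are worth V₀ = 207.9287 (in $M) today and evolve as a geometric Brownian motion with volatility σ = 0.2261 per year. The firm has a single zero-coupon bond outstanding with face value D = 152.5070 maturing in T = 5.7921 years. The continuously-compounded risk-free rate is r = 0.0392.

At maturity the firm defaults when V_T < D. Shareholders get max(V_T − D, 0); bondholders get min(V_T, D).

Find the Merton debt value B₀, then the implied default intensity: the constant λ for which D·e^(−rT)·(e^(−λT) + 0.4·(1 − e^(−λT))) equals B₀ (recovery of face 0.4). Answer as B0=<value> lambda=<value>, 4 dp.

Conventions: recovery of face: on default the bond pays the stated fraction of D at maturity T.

Work the structural quantities from V₀ = 207.9287 against face 152.5070:
d₁ = [ln(V₀/D) + (r + σ²/2)T] / (σ√T)
   = [ln(207.9287/152.5070) + (0.0392 + 0.5·0.2261²)·5.7921] / (0.2261·√5.7921)
   = [0.309985 + 0.375100] / 0.544150 = 1.259000
d₂ = d₁ − σ√T = 1.259000 − 0.544150 = 0.714850
N(d₁) = 0.895985,  N(d₂) = 0.762649,  e^(−rT) = 0.796881
E₀ = V₀·N(d₁) − D·e^(−rT)·N(d₂)
   = 207.9287·0.895985 − 152.5070·0.796881·0.762649 = 93.616300
B₀ = V₀ − E₀ = 207.9287 − 93.616300 = 114.312400
e^(−λT) = (B₀·e^(rT)/D − 0.4)/(1 − 0.4) = (114.3124·1.254893/152.5070 − 0.4)/0.6 = 0.90101910
λ = −ln(0.90101910)/5.7921 = 0.017995

B0=114.3124 lambda=0.0180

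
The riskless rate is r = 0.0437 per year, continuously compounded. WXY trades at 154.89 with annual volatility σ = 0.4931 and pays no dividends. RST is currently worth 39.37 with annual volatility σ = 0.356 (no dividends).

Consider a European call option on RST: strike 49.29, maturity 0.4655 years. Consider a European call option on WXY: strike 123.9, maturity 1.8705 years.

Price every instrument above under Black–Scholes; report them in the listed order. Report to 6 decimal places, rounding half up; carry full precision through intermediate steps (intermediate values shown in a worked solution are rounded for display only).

price(RST call K=49.29) = 1.177592
price(WXY call K=123.9) = 59.283581

[RST call K=49.29]
σ√T = 0.356·√0.4655 = 0.242890
d₁ = (ln(S/K) + (r+σ²/2)T) / (σ√T) = (ln(39.37/49.29) + (0.0437+0.356²/2)·0.4655) / 0.242890 = (-0.224717 + 0.049840) / 0.242890 = -0.719984
d₂ = d₁ − σ√T = -0.719984 − 0.242890 = -0.962874
e^{−rT} = 0.979863
N(d₁) = 0.235767,  N(d₂) = 0.167805
price = S·N(d₁) − K·e^{−rT}·N(d₂) = 9.282165 − 8.104573 = 1.177592
[WXY call K=123.9]
σ√T = 0.4931·√1.8705 = 0.674394
d₁ = (ln(S/K) + (r+σ²/2)T) / (σ√T) = (ln(154.89/123.9) + (0.0437+0.4931²/2)·1.8705) / 0.674394 = (0.223240 + 0.309145) / 0.674394 = 0.789427
d₂ = d₁ − σ√T = 0.789427 − 0.674394 = 0.115033
e^{−rT} = 0.921511
N(d₁) = 0.785069,  N(d₂) = 0.545790
price = S·N(d₁) − K·e^{−rT}·N(d₂) = 121.599302 − 62.315721 = 59.283581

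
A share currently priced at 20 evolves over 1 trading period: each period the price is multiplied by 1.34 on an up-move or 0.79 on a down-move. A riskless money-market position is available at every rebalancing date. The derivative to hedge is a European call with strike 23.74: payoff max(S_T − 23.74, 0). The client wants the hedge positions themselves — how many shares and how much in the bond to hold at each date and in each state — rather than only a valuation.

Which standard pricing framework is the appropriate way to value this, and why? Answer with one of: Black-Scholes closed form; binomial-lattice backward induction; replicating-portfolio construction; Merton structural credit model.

framework: replicating-portfolio construction

Key observation: since the answer must list Δ and B at each node of the 1.34/0.79 lattice on 20, the replicating-portfolio method — solving the two-state system at every node — is the one that applies.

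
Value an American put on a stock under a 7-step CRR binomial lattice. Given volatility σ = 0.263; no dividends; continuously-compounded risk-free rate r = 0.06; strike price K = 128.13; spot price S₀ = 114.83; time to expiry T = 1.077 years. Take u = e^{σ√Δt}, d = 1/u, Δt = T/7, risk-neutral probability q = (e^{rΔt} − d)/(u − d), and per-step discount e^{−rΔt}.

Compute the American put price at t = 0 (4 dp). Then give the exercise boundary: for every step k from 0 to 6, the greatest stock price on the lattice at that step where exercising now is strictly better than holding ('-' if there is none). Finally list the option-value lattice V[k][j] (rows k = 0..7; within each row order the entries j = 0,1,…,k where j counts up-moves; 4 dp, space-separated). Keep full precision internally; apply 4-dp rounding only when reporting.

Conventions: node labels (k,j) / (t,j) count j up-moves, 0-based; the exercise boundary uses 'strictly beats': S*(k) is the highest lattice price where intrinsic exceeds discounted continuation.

price = 17.1673
boundary = - - 93.4224 103.5746 93.4224 103.5746 114.8300
tree:
17.1673
24.8907 10.3191
34.7076 16.2411 5.0173
43.8647 24.5554 8.8289 1.5758
52.1242 34.7076 15.0631 3.2114 0.0889
59.5741 43.8647 24.5554 6.5385 0.1865 0.0000
66.2938 52.1242 34.7076 13.3000 0.3914 0.0000 0.0000
72.3549 59.5741 43.8647 24.5554 0.8215 0.0000 0.0000 0.0000

Δt=0.15386, u=1.10867, d=0.90198, q=0.51910, disc=e^(-rΔt)=0.99081
k=7 terminal: V=max(K-S,0) → 72.3549 59.5741 43.8647 24.5554 0.8215 0.0000 0.0000 0.0000
k=6: j=0 S=61.8362 intr=66.2938 cont=65.1165 V=66.2938[EX]; j=1 S=76.0058 intr=52.1242 cont=50.9468 V=52.1242[EX]; j=2 S=93.4224 intr=34.7076 cont=33.5302 V=34.7076[EX]; j=3 S=114.8300 intr=13.3000 cont=12.1226 V=13.3000[EX]; j=4 S=141.1431 intr=0.0000 cont=0.3914 V=0.3914[hold]; j=5 S=173.4858 intr=0.0000 cont=0.0000 V=0.0000[hold]; j=6 S=213.2398 intr=0.0000 cont=0.0000 V=0.0000[hold]  S*(6)=114.8300
k=5: j=0 S=68.5559 intr=59.5741 cont=58.3968 V=59.5741[EX]; j=1 S=84.2653 intr=43.8647 cont=42.6873 V=43.8647[EX]; j=2 S=103.5746 intr=24.5554 cont=23.3780 V=24.5554[EX]; j=3 S=127.3085 intr=0.8215 cont=6.5385 V=6.5385[hold]; j=4 S=156.4811 intr=0.0000 cont=0.1865 V=0.1865[hold]; j=5 S=192.3385 intr=0.0000 cont=0.0000 V=0.0000[hold]  S*(5)=103.5746
k=4: j=0 S=76.0058 intr=52.1242 cont=50.9468 V=52.1242[EX]; j=1 S=93.4224 intr=34.7076 cont=33.5302 V=34.7076[EX]; j=2 S=114.8300 intr=13.3000 cont=15.0631 V=15.0631[hold]; j=3 S=141.1431 intr=0.0000 cont=3.2114 V=3.2114[hold]; j=4 S=173.4858 intr=0.0000 cont=0.0889 V=0.0889[hold]  S*(4)=93.4224
k=3: j=0 S=84.2653 intr=43.8647 cont=42.6873 V=43.8647[EX]; j=1 S=103.5746 intr=24.5554 cont=24.2848 V=24.5554[EX]; j=2 S=127.3085 intr=0.8215 cont=8.8289 V=8.8289[hold]; j=3 S=156.4811 intr=0.0000 cont=1.5758 V=1.5758[hold]  S*(3)=103.5746
k=2: j=0 S=93.4224 intr=34.7076 cont=33.5302 V=34.7076[EX]; j=1 S=114.8300 intr=13.3000 cont=16.2411 V=16.2411[hold]; j=2 S=141.1431 intr=0.0000 cont=5.0173 V=5.0173[hold]  S*(2)=93.4224
k=1: j=0 S=103.5746 intr=24.5554 cont=24.8907 V=24.8907[hold]; j=1 S=127.3085 intr=0.8215 cont=10.3191 V=10.3191[hold]  S*(1)=-
k=0: j=0 S=114.8300 intr=13.3000 cont=17.1673 V=17.1673[hold]  S*(0)=-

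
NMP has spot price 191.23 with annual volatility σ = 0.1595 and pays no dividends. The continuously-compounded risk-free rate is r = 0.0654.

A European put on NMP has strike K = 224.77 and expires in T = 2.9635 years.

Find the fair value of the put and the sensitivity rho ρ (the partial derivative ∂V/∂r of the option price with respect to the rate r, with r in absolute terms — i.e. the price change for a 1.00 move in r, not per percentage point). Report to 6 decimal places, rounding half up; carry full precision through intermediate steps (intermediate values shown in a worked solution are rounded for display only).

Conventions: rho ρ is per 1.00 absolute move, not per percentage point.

σ√T = 0.1595·√2.9635 = 0.274576
d₁ = (ln(S/K) + (r+σ²/2)T) / (σ√T) = (ln(191.23/224.77) + (0.0654+0.1595²/2)·2.9635) / 0.274576 = (-0.161601 + 0.231509) / 0.274576 = 0.254604
d₂ = d₁ − σ√T = 0.254604 − 0.274576 = -0.019972
e^{−rT} = 0.823812
N(−d₁) = 0.399515,  N(−d₂) = 0.507967
Put price V = K·e^{−rT}·N(−d₂) − S·N(−d₁) = 94.059408 − 76.399159 = 17.660249
ρ = −K·T·e^{−rT}·N(−d₂) = -278.745056

price = 17.660249
ρ = -278.745056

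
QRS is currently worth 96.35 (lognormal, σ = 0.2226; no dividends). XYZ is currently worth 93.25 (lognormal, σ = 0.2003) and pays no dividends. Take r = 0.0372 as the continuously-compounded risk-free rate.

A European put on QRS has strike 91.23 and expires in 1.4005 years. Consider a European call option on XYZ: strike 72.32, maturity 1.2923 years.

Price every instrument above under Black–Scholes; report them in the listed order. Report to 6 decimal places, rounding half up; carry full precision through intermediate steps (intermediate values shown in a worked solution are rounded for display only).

[QRS put K=91.23]
σ√T = 0.2226·√1.4005 = 0.263431
d₁ = (ln(S/K) + (r+σ²/2)T) / (σ√T) = (ln(96.35/91.23) + (0.0372+0.2226²/2)·1.4005) / 0.263431 = (0.054604 + 0.086797) / 0.263431 = 0.536764
d₂ = d₁ − σ√T = 0.536764 − 0.263431 = 0.273333
e^{−rT} = 0.949235
N(−d₁) = 0.295715,  N(−d₂) = 0.392299
price = K·e^{−rT}·N(−d₂) − S·N(−d₁) = 33.972573 − 28.492184 = 5.480390
[XYZ call K=72.32]
σ√T = 0.2003·√1.2923 = 0.227700
d₁ = (ln(S/K) + (r+σ²/2)T) / (σ√T) = (ln(93.25/72.32) + (0.0372+0.2003²/2)·1.2923) / 0.227700 = (0.254183 + 0.073997) / 0.227700 = 1.441286
d₂ = d₁ − σ√T = 1.441286 − 0.227700 = 1.213586
e^{−rT} = 0.953064
N(d₁) = 0.925248,  N(d₂) = 0.887547
price = S·N(d₁) − K·e^{−rT}·N(d₂) = 86.279380 − 61.174686 = 25.104694

price(QRS put K=91.23) = 5.480390
price(XYZ call K=72.32) = 25.104694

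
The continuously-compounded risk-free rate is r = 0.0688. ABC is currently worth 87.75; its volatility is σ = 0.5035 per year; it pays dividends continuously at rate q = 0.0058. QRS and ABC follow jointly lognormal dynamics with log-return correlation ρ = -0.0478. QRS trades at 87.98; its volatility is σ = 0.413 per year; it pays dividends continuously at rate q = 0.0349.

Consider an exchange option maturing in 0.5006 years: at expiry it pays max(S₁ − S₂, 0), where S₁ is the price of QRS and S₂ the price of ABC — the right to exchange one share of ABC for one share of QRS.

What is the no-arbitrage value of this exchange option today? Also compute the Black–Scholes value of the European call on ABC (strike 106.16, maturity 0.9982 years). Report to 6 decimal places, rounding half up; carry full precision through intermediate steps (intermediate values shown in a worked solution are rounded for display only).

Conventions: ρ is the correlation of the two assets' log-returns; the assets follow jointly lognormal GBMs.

exchange price = 15.693094
price(ABC call K=106.16) = 13.147579

σ_eff = √(σ₁² + σ₂² − 2ρσ₁σ₂) = √(0.413² + 0.5035² − 2·-0.0478·0.413·0.5035) = 0.666304
d₁ = (ln(S₁/S₂) + (q₂ − q₁ + σ_eff²/2)T) / (σ_eff√T) = (ln(87.98/87.75) + (0.0058 − 0.0349 + 0.221980)·0.5006) / 0.471431 = 0.210367
d₂ = d₁ − σ_eff√T = 0.210367 − 0.471431 = -0.261063
N(d₁) = 0.583310,  N(d₂) = 0.397022
V = S₁·e^{−q₁T}·N(d₁) − S₂·e^{−q₂T}·N(d₂) = 50.430756 − 34.737662 = 15.693094
[vanilla: ABC call K=106.16]
σ√T = 0.5035·√0.9982 = 0.503047
d₁ = (ln(S/K) + (r−q+σ²/2)T) / (σ√T) = (ln(87.75/106.16) + (0.0688−0.0058+0.5035²/2)·0.9982) / 0.503047 = (-0.190456 + 0.189415) / 0.503047 = -0.002069
d₂ = d₁ − σ√T = -0.002069 − 0.503047 = -0.505116
e^{−rT} = 0.933629
e^{−qT} = 0.994227
N(d₁) = 0.499174,  N(d₂) = 0.306739
price = S·e^{−qT}·N(d₁) − K·e^{−rT}·N(d₂) = 43.549694 − 30.402115 = 13.147579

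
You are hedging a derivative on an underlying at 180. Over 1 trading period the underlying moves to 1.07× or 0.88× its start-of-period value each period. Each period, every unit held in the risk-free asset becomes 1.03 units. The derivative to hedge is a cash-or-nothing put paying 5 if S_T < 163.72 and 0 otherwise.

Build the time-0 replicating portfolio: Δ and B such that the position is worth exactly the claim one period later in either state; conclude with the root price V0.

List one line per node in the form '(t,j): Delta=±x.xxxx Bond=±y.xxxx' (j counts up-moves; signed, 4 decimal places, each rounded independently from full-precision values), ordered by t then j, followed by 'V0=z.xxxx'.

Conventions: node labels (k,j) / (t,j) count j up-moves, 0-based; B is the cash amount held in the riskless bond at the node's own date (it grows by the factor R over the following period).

(0,0): Delta=-0.1462 Bond=27.3378
V0=1.0220

Risk-neutral probability p* = (R−d)/(u−d) = (1.03−0.88)/(1.07−0.88) = 0.7895.
At maturity the claim pays: V(1,0)=5.0000, V(1,1)=0.0000
  t=0,j=0: stock 180.0000 → up 192.6000 (V=0.0000), down 158.4000 (V=5.0000). Price 1.0220; hedge Δ=-0.1462, bond B=27.3378.
Sanity check at the root: Δ(0,0)·S0 + B(0,0) reproduces V0 = 1.0220.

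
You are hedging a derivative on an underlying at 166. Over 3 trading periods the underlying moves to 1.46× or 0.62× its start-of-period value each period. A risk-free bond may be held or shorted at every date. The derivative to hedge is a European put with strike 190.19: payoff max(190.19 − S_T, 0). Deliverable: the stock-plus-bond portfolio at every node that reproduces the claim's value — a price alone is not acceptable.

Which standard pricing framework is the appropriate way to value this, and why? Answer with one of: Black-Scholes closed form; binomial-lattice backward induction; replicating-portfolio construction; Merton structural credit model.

framework: replicating-portfolio construction

Key observation: what is demanded is not a single number but the (Δ, B) position at each node of the 1.46/0.62 tree starting at 166; constructing those positions is the replicating-portfolio method.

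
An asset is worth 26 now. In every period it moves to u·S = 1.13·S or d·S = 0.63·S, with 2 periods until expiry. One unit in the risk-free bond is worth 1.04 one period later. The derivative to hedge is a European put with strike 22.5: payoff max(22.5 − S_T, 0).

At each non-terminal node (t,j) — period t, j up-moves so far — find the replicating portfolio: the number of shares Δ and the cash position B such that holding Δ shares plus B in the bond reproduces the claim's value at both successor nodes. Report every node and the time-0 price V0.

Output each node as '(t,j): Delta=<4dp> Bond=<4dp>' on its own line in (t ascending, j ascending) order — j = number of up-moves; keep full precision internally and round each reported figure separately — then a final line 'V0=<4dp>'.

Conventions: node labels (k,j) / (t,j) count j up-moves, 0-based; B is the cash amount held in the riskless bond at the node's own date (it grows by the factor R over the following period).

(0,0): Delta=-0.3511 Bond=10.5819
(1,0): Delta=-1.0000 Bond=21.6346
(1,1): Delta=-0.2717 Bond=8.6719
V0=1.4540

No-arbitrage ⇒ martingale measure with p* = (R−d)/(u−d) = 0.8200.
Payoffs at expiry: V(2,0)=12.1806, V(2,1)=3.9906, V(2,2)=0.0000
  t=1,j=0: stock 16.3800 → up 18.5094 (V=3.9906), down 10.3194 (V=12.1806). Price 5.2546; hedge Δ=-1.0000, bond B=21.6346.
  t=1,j=1: stock 29.3800 → up 33.1994 (V=0.0000), down 18.5094 (V=3.9906). Price 0.6907; hedge Δ=-0.2717, bond B=8.6719.
  t=0,j=0: stock 26.0000 → up 29.3800 (V=0.6907), down 16.3800 (V=5.2546). Price 1.4540; hedge Δ=-0.3511, bond B=10.5819.
As a check, the time-0 holding Δ(0,0)·S0 + B(0,0) comes to 1.4540 — exactly V0.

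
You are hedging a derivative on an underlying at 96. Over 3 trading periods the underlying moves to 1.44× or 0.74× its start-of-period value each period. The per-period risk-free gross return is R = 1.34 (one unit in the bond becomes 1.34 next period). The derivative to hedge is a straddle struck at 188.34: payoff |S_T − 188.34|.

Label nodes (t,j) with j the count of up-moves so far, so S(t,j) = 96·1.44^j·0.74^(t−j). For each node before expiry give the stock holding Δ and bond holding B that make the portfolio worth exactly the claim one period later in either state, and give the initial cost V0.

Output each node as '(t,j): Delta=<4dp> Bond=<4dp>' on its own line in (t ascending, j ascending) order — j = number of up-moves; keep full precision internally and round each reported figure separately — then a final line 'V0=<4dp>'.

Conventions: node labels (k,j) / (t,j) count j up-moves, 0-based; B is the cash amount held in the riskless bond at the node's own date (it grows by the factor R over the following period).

(0,0): Delta=0.1972 Bond=14.8052
(1,0): Delta=-1.0000 Bond=104.8897
(1,1): Delta=0.2998 Bond=5.6639
(2,0): Delta=-1.0000 Bond=140.5522
(2,1): Delta=-1.0000 Bond=140.5522
(2,2): Delta=0.4111 Bond=-14.5708
V0=33.7386

Risk-neutral probability p* = (R−d)/(u−d) = (1.34−0.74)/(1.44−0.74) = 0.8571.
Expiry values: V(3,0)=149.4385, V(3,1)=112.6398, V(3,2)=41.0315, V(3,3)=98.3145
Node (2,0) S=52.5696: V=(p*·112.6398+(1−p*)·149.4385)/1.34=87.9826; Δ=(112.6398−149.4385)/(75.7002−38.9015)=-1.0000; B=V−Δ·S=140.5522
Node (2,1) S=102.2976: V=(p*·41.0315+(1−p*)·112.6398)/1.34=38.2546; Δ=(41.0315−112.6398)/(147.3085−75.7002)=-1.0000; B=V−Δ·S=140.5522
Node (2,2) S=199.0656: V=(p*·98.3145+(1−p*)·41.0315)/1.34=67.2621; Δ=(98.3145−41.0315)/(286.6545−147.3085)=0.4111; B=V−Δ·S=-14.5708
Node (1,0) S=71.0400: V=(p*·38.2546+(1−p*)·87.9826)/1.34=33.8497; Δ=(38.2546−87.9826)/(102.2976−52.5696)=-1.0000; B=V−Δ·S=104.8897
Node (1,1) S=138.2400: V=(p*·67.2621+(1−p*)·38.2546)/1.34=47.1031; Δ=(67.2621−38.2546)/(199.0656−102.2976)=0.2998; B=V−Δ·S=5.6639
Node (0,0) S=96.0000: V=(p*·47.1031+(1−p*)·33.8497)/1.34=33.7386; Δ=(47.1031−33.8497)/(138.2400−71.0400)=0.1972; B=V−Δ·S=14.8052
Verification: the root portfolio costs Δ(0,0)·S0 + B(0,0) = 33.7386, matching V0.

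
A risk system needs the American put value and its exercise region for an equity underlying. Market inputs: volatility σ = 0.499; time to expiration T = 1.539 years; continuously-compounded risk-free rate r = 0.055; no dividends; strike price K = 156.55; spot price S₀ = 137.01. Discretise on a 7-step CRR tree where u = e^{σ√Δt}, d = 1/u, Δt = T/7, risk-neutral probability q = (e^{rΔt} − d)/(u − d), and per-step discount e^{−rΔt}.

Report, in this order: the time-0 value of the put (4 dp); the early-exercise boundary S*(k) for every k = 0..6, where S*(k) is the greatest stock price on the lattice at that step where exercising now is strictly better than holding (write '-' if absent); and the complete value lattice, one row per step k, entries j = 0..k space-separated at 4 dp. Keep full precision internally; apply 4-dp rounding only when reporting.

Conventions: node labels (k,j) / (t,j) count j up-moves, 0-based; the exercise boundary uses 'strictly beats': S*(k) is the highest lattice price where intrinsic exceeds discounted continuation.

price = 39.9581
boundary = - - 85.8072 67.9062 85.8072 67.9062 85.8072
tree:
39.9581
54.1062 24.8848
70.7428 36.5668 12.2279
88.6438 51.9418 20.0078 3.6857
102.8104 70.7428 31.8812 7.0061 0.0000
114.0215 88.6438 48.9092 13.3178 0.0000 0.0000
122.8937 102.8104 70.7428 25.3159 0.0000 0.0000 0.0000
129.9151 114.0215 88.6438 48.1229 0.0000 0.0000 0.0000 0.0000

Δt=0.21986  u=1.26361  d=0.79138  q=0.46753  discount=0.98798
step 7 (expiry): payoffs max(K−S,0) = 129.9151 114.0215 88.6438 48.1229 0.0000 0.0000 0.0000 0.0000
step 6: (k=6,j=0): S=33.6563, K−S=122.8937, hold=121.0121 ⇒ V=122.8937 exercise | (k=6,j=1): S=53.7396, K−S=102.8104, hold=100.9287 ⇒ V=102.8104 exercise | (k=6,j=2): S=85.8072, K−S=70.7428, hold=68.8612 ⇒ V=70.7428 exercise | (k=6,j=3): S=137.0100, K−S=19.5400, hold=25.3159 ⇒ V=25.3159 continue | (k=6,j=4): S=218.7666, K−S=0.0000, hold=0.0000 ⇒ V=0.0000 continue | (k=6,j=5): S=349.3090, K−S=0.0000, hold=0.0000 ⇒ V=0.0000 continue | (k=6,j=6): S=557.7486, K−S=0.0000, hold=0.0000 ⇒ V=0.0000 continue  boundary S*=85.8072
step 5: (k=5,j=0): S=42.5285, K−S=114.0215, hold=112.1398 ⇒ V=114.0215 exercise | (k=5,j=1): S=67.9062, K−S=88.6438, hold=86.7622 ⇒ V=88.6438 exercise | (k=5,j=2): S=108.4271, K−S=48.1229, hold=48.9092 ⇒ V=48.9092 continue | (k=5,j=3): S=173.1277, K−S=0.0000, hold=13.3178 ⇒ V=13.3178 continue | (k=5,j=4): S=276.4365, K−S=0.0000, hold=0.0000 ⇒ V=0.0000 continue | (k=5,j=5): S=441.3917, K−S=0.0000, hold=0.0000 ⇒ V=0.0000 continue  boundary S*=67.9062
step 4: (k=4,j=0): S=53.7396, K−S=102.8104, hold=100.9287 ⇒ V=102.8104 exercise | (k=4,j=1): S=85.8072, K−S=70.7428, hold=69.2244 ⇒ V=70.7428 exercise | (k=4,j=2): S=137.0100, K−S=19.5400, hold=31.8812 ⇒ V=31.8812 continue | (k=4,j=3): S=218.7666, K−S=0.0000, hold=7.0061 ⇒ V=7.0061 continue | (k=4,j=4): S=349.3090, K−S=0.0000, hold=0.0000 ⇒ V=0.0000 continue  boundary S*=85.8072
step 3: (k=3,j=0): S=67.9062, K−S=88.6438, hold=86.7622 ⇒ V=88.6438 exercise | (k=3,j=1): S=108.4271, K−S=48.1229, hold=51.9418 ⇒ V=51.9418 continue | (k=3,j=2): S=173.1277, K−S=0.0000, hold=20.0078 ⇒ V=20.0078 continue | (k=3,j=3): S=276.4365, K−S=0.0000, hold=3.6857 ⇒ V=3.6857 continue  boundary S*=67.9062
step 2: (k=2,j=0): S=85.8072, K−S=70.7428, hold=70.6252 ⇒ V=70.7428 exercise | (k=2,j=1): S=137.0100, K−S=19.5400, hold=36.5668 ⇒ V=36.5668 continue | (k=2,j=2): S=218.7666, K−S=0.0000, hold=12.2279 ⇒ V=12.2279 continue  boundary S*=85.8072
step 1: (k=1,j=0): S=108.4271, K−S=48.1229, hold=54.1062 ⇒ V=54.1062 continue | (k=1,j=1): S=173.1277, K−S=0.0000, hold=24.8848 ⇒ V=24.8848 continue  boundary S*=-
step 0: (k=0,j=0): S=137.0100, K−S=19.5400, hold=39.9581 ⇒ V=39.9581 continue  boundary S*=-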